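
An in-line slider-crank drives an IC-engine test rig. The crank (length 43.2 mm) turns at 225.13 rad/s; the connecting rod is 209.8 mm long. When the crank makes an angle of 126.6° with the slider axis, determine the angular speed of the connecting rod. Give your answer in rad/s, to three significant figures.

ω = 225.1 rad/s
The rod makes angle φ with the slider axis where L sinφ = r sinθ; differentiating, L cosφ·φ̇ = r ω cosθ.
L cosφ = √(L² − r² sin²θ) = 0.20691 m.
|ω_rod| = r ω |cosθ| / √(L² − r² sin²θ) = 0.0432·225.1·0.59622/0.20691 = 28.025 rad/s.

28.0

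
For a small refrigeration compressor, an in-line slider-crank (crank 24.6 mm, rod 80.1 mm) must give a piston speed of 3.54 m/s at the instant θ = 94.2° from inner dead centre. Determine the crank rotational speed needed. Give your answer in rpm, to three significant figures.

1410

For an in-line slider-crank, |v_piston| = rω|sinθ|·[1 + r cosθ/√(L² − r² sin²θ)].
With r = 0.0246 m, L = 0.0801 m, θ = 94.2°: the bracketed kinematic factor |dx/dθ| = 0.023954 m.
ω = v/|dx/dθ| = 3.54/0.023954 = 147.78 rad/s.
N = 60ω/(2π) = 1411.2 rpm.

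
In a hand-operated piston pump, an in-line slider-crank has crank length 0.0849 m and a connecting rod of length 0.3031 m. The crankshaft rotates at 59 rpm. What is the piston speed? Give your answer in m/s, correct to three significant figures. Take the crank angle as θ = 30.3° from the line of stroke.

ω = 2π·59/60 = 6.178 rad/s
For an in-line slider-crank, x = r cosθ + √(L² − r² sin²θ), so v = −rω sinθ·[1 + r cosθ/√(L² − r² sin²θ)].
With r = 0.0849 m, L = 0.3031 m, θ = 30.3°: √(L² − r² sin²θ) = 0.30006 m.
v = −0.0849·6.178·0.50453·[1 + 0.0849·0.86340/0.30006] = -0.3293 m/s.
|v| = 0.3293 m/s.

0.329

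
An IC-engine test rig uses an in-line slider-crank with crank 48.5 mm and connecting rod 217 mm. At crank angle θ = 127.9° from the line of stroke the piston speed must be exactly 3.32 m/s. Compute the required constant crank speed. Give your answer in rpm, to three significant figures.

For an in-line slider-crank, |v_piston| = rω|sinθ|·[1 + r cosθ/√(L² − r² sin²θ)].
With r = 0.0485 m, L = 0.217 m, θ = 127.9°: the bracketed kinematic factor |dx/dθ| = 0.032933 m.
ω = v/|dx/dθ| = 3.32/0.032933 = 100.81 rad/s.
N = 60ω/(2π) = 962.68 rpm.

963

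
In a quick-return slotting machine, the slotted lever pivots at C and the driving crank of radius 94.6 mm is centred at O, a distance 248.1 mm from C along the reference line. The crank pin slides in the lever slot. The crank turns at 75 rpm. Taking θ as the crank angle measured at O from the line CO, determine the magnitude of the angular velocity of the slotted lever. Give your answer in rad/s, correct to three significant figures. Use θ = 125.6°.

ω = 7.854 rad/s (from 75 rpm).
Crank pin A relative to C: A = (d + r cosθ, r sinθ); lever angle φ = atan2(r sinθ, d + r cosθ).
Differentiating tanφ: φ̇ = rω(d cosθ + r)/(d² + r² + 2dr cosθ).
d² + r² + 2dr cosθ = |CA|² = 0.0431776 m²;  d cosθ + r = -0.049825 m.
|ω_lever| = |0.0946·7.854·-0.049825| / 0.0431776 = 0.85737 rad/s.

0.857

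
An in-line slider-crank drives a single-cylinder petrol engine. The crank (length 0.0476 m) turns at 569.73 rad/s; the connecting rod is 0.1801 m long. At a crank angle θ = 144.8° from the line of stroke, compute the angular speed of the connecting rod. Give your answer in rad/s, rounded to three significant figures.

ω = 569.7 rad/s
The rod makes angle φ with the slider axis where L sinφ = r sinθ; differentiating, L cosφ·φ̇ = r ω cosθ.
L cosφ = √(L² − r² sin²θ) = 0.178 m.
|ω_rod| = r ω |cosθ| / √(L² − r² sin²θ) = 0.0476·569.7·0.81714/0.178 = 124.5 rad/s.

124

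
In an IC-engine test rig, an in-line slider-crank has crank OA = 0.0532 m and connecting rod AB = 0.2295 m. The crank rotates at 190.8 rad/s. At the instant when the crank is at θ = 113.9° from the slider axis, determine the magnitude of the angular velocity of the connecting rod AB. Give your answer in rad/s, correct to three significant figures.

18.3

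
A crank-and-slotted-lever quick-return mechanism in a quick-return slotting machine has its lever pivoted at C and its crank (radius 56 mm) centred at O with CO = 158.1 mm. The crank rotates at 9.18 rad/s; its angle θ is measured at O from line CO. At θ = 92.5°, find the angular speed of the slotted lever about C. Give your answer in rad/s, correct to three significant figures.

ω = 9.18 rad/s
Crank pin A relative to C: A = (d + r cosθ, r sinθ); lever angle φ = atan2(r sinθ, d + r cosθ).
Differentiating tanφ: φ̇ = rω(d cosθ + r)/(d² + r² + 2dr cosθ).
d² + r² + 2dr cosθ = |CA|² = 0.0273592 m²;  d cosθ + r = +0.049104 m.
|ω_lever| = |0.056·9.18·+0.049104| / 0.0273592 = 0.92266 rad/s.

0.923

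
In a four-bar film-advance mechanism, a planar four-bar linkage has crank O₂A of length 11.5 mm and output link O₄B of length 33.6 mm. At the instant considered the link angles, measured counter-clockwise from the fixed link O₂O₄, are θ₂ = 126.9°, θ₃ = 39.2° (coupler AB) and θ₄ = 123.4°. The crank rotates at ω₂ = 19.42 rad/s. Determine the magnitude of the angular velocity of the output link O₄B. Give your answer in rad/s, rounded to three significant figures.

6.68

ω₂ = 19.42 rad/s
Differentiating the loop-closure r₂e^{iθ₂}+r₃e^{iθ₃}=r₁+r₄e^{iθ₄} gives r₂ω₂e^{iθ₂}+r₃ω₃e^{iθ₃}=r₄ω₄e^{iθ₄}.
Eliminating the other unknown: ω₄ = r₂ω₂ sin(θ₂−θ₃) / [r₄ sin(θ₄−θ₃)].
Numerator sine = +0.99919; denominator sine = +0.99488.
Result = 0.0115·19.42·(+0.99919) / (0.0336·(+0.99488)) = +6.6755 rad/s; magnitude 6.6755 rad/s.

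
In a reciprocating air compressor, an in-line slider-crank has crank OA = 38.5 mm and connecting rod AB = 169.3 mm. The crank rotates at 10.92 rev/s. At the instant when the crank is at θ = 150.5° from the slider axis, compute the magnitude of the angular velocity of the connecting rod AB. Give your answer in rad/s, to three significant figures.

13.7

ω = 68.61 rad/s (converted from 10.92 rev/s).
The rod makes angle φ with the slider axis where L sinφ = r sinθ; differentiating, L cosφ·φ̇ = r ω cosθ.
L cosφ = √(L² − r² sin²θ) = 0.16824 m.
|ω_rod| = r ω |cosθ| / √(L² − r² sin²θ) = 0.0385·68.61·0.87036/0.16824 = 13.666 rad/s.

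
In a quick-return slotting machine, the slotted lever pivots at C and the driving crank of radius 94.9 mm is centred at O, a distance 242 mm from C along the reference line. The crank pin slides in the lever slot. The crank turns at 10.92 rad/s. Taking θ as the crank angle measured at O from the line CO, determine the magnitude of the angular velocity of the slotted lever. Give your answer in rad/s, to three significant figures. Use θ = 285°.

2.05

ω = 10.92 rad/s
Crank pin A relative to C: A = (d + r cosθ, r sinθ); lever angle φ = atan2(r sinθ, d + r cosθ).
Differentiating tanφ: φ̇ = rω(d cosθ + r)/(d² + r² + 2dr cosθ).
d² + r² + 2dr cosθ = |CA|² = 0.079458 m²;  d cosθ + r = +0.15753 m.
|ω_lever| = |0.0949·10.92·+0.15753| / 0.079458 = 2.0546 rad/s.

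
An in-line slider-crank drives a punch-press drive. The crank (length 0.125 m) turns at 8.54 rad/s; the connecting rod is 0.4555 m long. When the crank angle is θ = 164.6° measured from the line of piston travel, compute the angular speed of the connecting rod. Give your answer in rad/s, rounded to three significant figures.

2.27

ω = 8.54 rad/s
The rod makes angle φ with the slider axis where L sinφ = r sinθ; differentiating, L cosφ·φ̇ = r ω cosθ.
L cosφ = √(L² − r² sin²θ) = 0.45429 m.
|ω_rod| = r ω |cosθ| / √(L² − r² sin²θ) = 0.125·8.54·0.96410/0.45429 = 2.2655 rad/s.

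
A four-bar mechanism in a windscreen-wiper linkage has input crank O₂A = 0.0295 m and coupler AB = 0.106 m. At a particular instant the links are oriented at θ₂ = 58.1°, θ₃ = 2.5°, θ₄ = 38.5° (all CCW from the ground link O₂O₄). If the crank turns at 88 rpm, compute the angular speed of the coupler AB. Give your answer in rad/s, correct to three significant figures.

ω₂ = 9.215 rad/s (from 88 rpm).
Differentiating the loop-closure r₂e^{iθ₂}+r₃e^{iθ₃}=r₁+r₄e^{iθ₄} gives r₂ω₂e^{iθ₂}+r₃ω₃e^{iθ₃}=r₄ω₄e^{iθ₄}.
Eliminating the other unknown: ω₃ = r₂ω₂ sin(θ₄−θ₂) / [r₃ sin(θ₃−θ₄)].
Numerator sine = -0.33545; denominator sine = -0.58779.
Result = 0.0295·9.215·(-0.33545) / (0.106·(-0.58779)) = +1.4637 rad/s; magnitude 1.4637 rad/s.

1.46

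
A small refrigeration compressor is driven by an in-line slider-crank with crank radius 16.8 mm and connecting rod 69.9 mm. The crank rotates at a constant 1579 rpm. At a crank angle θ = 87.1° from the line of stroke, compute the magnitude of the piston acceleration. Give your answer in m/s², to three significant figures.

ω = 2π·1579/60 = 165.4 rad/s
x(θ) = r cosθ + √(L² − r² sin²θ); with ω constant, a = ω²·d²x/dθ².
d²x/dθ² = −r cosθ − r²(cos2θ)/√u − r⁴ sin²2θ/(4u^{3/2}),  u = L² − r² sin²θ = 0.00460449 m².
Substituting r = 0.0168 m, L = 0.0699 m, θ = 87.1°: d²x/dθ² = +0.0032875 m.
a = ω²·d²x/dθ² = (165.4)²·(+0.0032875) = +89.884 m/s²;  |a| = 89.884 m/s².

89.9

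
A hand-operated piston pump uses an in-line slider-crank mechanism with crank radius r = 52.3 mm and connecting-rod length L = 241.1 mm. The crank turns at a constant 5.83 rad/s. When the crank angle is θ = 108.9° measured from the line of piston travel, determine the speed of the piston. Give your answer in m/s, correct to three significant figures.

ω = 5.83 rad/s
For an in-line slider-crank, x = r cosθ + √(L² − r² sin²θ), so v = −rω sinθ·[1 + r cosθ/√(L² − r² sin²θ)].
With r = 0.0523 m, L = 0.2411 m, θ = 108.9°: √(L² − r² sin²θ) = 0.23597 m.
v = −0.0523·5.83·0.94609·[1 + 0.0523·-0.32392/0.23597] = -0.26776 m/s.
|v| = 0.26776 m/s.

0.268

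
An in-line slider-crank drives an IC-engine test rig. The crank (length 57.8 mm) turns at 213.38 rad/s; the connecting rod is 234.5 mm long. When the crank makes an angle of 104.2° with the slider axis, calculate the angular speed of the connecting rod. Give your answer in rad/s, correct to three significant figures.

13.3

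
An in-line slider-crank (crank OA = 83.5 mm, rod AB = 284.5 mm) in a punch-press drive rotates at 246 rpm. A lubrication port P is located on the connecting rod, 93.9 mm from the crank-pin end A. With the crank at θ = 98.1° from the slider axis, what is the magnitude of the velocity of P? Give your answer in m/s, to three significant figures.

2.11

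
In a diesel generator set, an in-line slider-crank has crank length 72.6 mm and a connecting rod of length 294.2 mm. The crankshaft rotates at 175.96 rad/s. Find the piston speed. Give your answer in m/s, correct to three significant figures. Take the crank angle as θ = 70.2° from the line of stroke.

13.1

ω = 176 rad/s
For an in-line slider-crank, x = r cosθ + √(L² − r² sin²θ), so v = −rω sinθ·[1 + r cosθ/√(L² − r² sin²θ)].
With r = 0.0726 m, L = 0.2942 m, θ = 70.2°: √(L² − r² sin²θ) = 0.28616 m.
v = −0.0726·176·0.94088·[1 + 0.0726·0.33874/0.28616] = -13.052 m/s.
|v| = 13.052 m/s.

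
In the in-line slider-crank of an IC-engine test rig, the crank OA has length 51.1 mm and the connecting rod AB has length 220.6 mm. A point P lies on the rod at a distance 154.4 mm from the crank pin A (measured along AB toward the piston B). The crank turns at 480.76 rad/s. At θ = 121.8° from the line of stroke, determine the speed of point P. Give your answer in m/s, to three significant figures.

19.5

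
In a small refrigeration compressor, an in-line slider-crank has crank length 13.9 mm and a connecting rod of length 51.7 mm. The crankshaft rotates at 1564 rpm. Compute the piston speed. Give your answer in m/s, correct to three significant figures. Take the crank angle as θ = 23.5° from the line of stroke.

1.13

ω = 2π·1564/60 = 163.8 rad/s
For an in-line slider-crank, x = r cosθ + √(L² − r² sin²θ), so v = −rω sinθ·[1 + r cosθ/√(L² − r² sin²θ)].
With r = 0.0139 m, L = 0.0517 m, θ = 23.5°: √(L² − r² sin²θ) = 0.051402 m.
v = −0.0139·163.8·0.39875·[1 + 0.0139·0.91706/0.051402] = -1.1329 m/s.
|v| = 1.1329 m/s.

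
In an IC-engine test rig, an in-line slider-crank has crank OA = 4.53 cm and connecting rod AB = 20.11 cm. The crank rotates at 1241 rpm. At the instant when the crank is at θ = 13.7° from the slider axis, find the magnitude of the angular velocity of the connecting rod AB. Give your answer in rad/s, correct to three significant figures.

28.5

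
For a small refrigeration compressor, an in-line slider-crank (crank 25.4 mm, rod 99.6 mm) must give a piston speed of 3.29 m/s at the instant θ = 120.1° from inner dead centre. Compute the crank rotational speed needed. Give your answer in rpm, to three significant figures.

For an in-line slider-crank, |v_piston| = rω|sinθ|·[1 + r cosθ/√(L² − r² sin²θ)].
With r = 0.0254 m, L = 0.0996 m, θ = 120.1°: the bracketed kinematic factor |dx/dθ| = 0.019093 m.
ω = v/|dx/dθ| = 3.29/0.019093 = 172.31 rad/s.
N = 60ω/(2π) = 1645.5 rpm.

1650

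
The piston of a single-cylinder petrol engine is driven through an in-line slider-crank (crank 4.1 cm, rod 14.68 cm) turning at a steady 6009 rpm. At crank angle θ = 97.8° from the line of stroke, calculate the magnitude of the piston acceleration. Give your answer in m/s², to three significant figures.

ω = 2π·6009/60 = 629.3 rad/s
x(θ) = r cosθ + √(L² − r² sin²θ); with ω constant, a = ω²·d²x/dθ².
d²x/dθ² = −r cosθ − r²(cos2θ)/√u − r⁴ sin²2θ/(4u^{3/2}),  u = L² − r² sin²θ = 0.0199002 m².
Substituting r = 0.041 m, L = 0.1468 m, θ = 97.8°: d²x/dθ² = +0.017023 m.
a = ω²·d²x/dθ² = (629.3)²·(+0.017023) = +6740.7 m/s²;  |a| = 6740.7 m/s².

6740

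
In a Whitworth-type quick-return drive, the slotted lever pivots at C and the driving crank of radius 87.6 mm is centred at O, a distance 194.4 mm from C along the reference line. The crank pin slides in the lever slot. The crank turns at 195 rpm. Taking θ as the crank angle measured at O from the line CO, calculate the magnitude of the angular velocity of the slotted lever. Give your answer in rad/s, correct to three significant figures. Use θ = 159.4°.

12.4

ω = 20.42 rad/s (from 195 rpm).
Crank pin A relative to C: A = (d + r cosθ, r sinθ); lever angle φ = atan2(r sinθ, d + r cosθ).
Differentiating tanφ: φ̇ = rω(d cosθ + r)/(d² + r² + 2dr cosθ).
d² + r² + 2dr cosθ = |CA|² = 0.013584 m²;  d cosθ + r = -0.09437 m.
|ω_lever| = |0.0876·20.42·-0.09437| / 0.013584 = 12.427 rad/s.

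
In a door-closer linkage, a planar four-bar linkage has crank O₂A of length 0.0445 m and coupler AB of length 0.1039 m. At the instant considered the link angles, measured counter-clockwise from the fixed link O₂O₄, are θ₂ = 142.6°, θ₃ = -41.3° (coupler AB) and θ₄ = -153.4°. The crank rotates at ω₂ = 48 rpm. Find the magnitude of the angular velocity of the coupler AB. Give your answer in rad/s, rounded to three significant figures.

2.09

ω₂ = 5.027 rad/s (from 48 rpm).
Differentiating the loop-closure r₂e^{iθ₂}+r₃e^{iθ₃}=r₁+r₄e^{iθ₄} gives r₂ω₂e^{iθ₂}+r₃ω₃e^{iθ₃}=r₄ω₄e^{iθ₄}.
Eliminating the other unknown: ω₃ = r₂ω₂ sin(θ₄−θ₂) / [r₃ sin(θ₃−θ₄)].
Numerator sine = +0.89879; denominator sine = +0.92653.
Result = 0.0445·5.027·(+0.89879) / (0.1039·(+0.92653)) = +2.0884 rad/s; magnitude 2.0884 rad/s.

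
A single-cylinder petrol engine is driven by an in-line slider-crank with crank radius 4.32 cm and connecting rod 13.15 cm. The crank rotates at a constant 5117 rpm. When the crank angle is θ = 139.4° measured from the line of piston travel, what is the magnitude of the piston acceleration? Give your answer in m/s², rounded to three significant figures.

8660

ω = 2π·5117/60 = 535.9 rad/s
x(θ) = r cosθ + √(L² − r² sin²θ); with ω constant, a = ω²·d²x/dθ².
d²x/dθ² = −r cosθ − r²(cos2θ)/√u − r⁴ sin²2θ/(4u^{3/2}),  u = L² − r² sin²θ = 0.0165019 m².
Substituting r = 0.0432 m, L = 0.1315 m, θ = 139.4°: d²x/dθ² = +0.030177 m.
a = ω²·d²x/dθ² = (535.9)²·(+0.030177) = +8664.9 m/s²;  |a| = 8664.9 m/s².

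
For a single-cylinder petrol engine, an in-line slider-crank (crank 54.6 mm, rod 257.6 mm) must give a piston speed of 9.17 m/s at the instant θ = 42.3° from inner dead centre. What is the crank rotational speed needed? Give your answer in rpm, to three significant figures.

For an in-line slider-crank, |v_piston| = rω|sinθ|·[1 + r cosθ/√(L² − r² sin²θ)].
With r = 0.0546 m, L = 0.2576 m, θ = 42.3°: the bracketed kinematic factor |dx/dθ| = 0.042567 m.
ω = v/|dx/dθ| = 9.17/0.042567 = 215.43 rad/s.
N = 60ω/(2π) = 2057.2 rpm.

2060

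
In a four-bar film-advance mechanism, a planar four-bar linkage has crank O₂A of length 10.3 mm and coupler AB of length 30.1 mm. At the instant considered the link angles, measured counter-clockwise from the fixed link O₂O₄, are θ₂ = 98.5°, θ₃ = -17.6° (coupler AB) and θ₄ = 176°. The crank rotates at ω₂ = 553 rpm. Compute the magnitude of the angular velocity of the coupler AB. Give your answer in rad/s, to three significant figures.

ω₂ = 57.91 rad/s (from 553 rpm).
Differentiating the loop-closure r₂e^{iθ₂}+r₃e^{iθ₃}=r₁+r₄e^{iθ₄} gives r₂ω₂e^{iθ₂}+r₃ω₃e^{iθ₃}=r₄ω₄e^{iθ₄}.
Eliminating the other unknown: ω₃ = r₂ω₂ sin(θ₄−θ₂) / [r₃ sin(θ₃−θ₄)].
Numerator sine = +0.97630; denominator sine = +0.23514.
Result = 0.0103·57.91·(+0.97630) / (0.0301·(+0.23514)) = +82.276 rad/s; magnitude 82.276 rad/s.

82.3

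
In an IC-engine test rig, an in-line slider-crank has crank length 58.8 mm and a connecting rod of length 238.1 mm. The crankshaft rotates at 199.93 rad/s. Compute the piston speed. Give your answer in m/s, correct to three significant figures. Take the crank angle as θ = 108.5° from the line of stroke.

ω = 199.9 rad/s
For an in-line slider-crank, x = r cosθ + √(L² − r² sin²θ), so v = −rω sinθ·[1 + r cosθ/√(L² − r² sin²θ)].
With r = 0.0588 m, L = 0.2381 m, θ = 108.5°: √(L² − r² sin²θ) = 0.23148 m.
v = −0.0588·199.9·0.94832·[1 + 0.0588·-0.31730/0.23148] = -10.25 m/s.
|v| = 10.25 m/s.

10.2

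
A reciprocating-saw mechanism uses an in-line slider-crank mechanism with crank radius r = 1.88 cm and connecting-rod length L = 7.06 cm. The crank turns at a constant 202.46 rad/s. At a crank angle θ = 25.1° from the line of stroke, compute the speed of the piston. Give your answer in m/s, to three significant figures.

2.01

ω = 202.5 rad/s
For an in-line slider-crank, x = r cosθ + √(L² − r² sin²θ), so v = −rω sinθ·[1 + r cosθ/√(L² − r² sin²θ)].
With r = 0.0188 m, L = 0.0706 m, θ = 25.1°: √(L² − r² sin²θ) = 0.070148 m.
v = −0.0188·202.5·0.42420·[1 + 0.0188·0.90557/0.070148] = -2.0065 m/s.
|v| = 2.0065 m/s.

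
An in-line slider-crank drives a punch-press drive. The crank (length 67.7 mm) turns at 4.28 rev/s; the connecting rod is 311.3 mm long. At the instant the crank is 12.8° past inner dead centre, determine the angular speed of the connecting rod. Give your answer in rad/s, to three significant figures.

5.71

ω = 26.89 rad/s (converted from 4.28 rev/s).
The rod makes angle φ with the slider axis where L sinφ = r sinθ; differentiating, L cosφ·φ̇ = r ω cosθ.
L cosφ = √(L² − r² sin²θ) = 0.31094 m.
|ω_rod| = r ω |cosθ| / √(L² − r² sin²θ) = 0.0677·26.89·0.97515/0.31094 = 5.7096 rad/s.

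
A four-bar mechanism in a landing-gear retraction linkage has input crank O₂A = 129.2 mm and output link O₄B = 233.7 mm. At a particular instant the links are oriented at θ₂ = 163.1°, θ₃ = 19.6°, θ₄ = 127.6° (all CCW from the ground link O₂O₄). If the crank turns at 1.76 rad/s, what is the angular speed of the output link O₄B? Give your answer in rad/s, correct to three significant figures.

0.609

ω₂ = 1.76 rad/s
Differentiating the loop-closure r₂e^{iθ₂}+r₃e^{iθ₃}=r₁+r₄e^{iθ₄} gives r₂ω₂e^{iθ₂}+r₃ω₃e^{iθ₃}=r₄ω₄e^{iθ₄}.
Eliminating the other unknown: ω₄ = r₂ω₂ sin(θ₂−θ₃) / [r₄ sin(θ₄−θ₃)].
Numerator sine = +0.59482; denominator sine = +0.95106.
Result = 0.1292·1.76·(+0.59482) / (0.2337·(+0.95106)) = +0.60855 rad/s; magnitude 0.60855 rad/s.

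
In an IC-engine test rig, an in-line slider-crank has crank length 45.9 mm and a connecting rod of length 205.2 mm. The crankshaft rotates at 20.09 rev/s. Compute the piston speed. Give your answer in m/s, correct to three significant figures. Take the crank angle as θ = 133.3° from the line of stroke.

3.56

ω = 2π·20.1 = 126.2 rad/s
For an in-line slider-crank, x = r cosθ + √(L² − r² sin²θ), so v = −rω sinθ·[1 + r cosθ/√(L² − r² sin²θ)].
With r = 0.0459 m, L = 0.2052 m, θ = 133.3°: √(L² − r² sin²θ) = 0.20246 m.
v = −0.0459·126.2·0.72777·[1 + 0.0459·-0.68582/0.20246] = -3.561 m/s.
|v| = 3.561 m/s.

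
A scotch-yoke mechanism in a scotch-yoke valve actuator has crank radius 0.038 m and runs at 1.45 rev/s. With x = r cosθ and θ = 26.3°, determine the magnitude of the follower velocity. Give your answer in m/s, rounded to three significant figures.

0.153

ω = 9.111 rad/s (from 1.45 rev/s).
x = r cosθ ⇒ ẋ = −rω sinθ.
|v| = rω|sinθ| = 0.038·9.111·|sin 26.3°| = 0.15339 m/s.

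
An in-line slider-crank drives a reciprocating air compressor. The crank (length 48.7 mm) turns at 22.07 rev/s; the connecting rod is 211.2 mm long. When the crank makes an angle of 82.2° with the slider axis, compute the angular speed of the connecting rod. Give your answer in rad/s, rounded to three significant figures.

4.46

ω = 138.7 rad/s (converted from 22.07 rev/s).
The rod makes angle φ with the slider axis where L sinφ = r sinθ; differentiating, L cosφ·φ̇ = r ω cosθ.
L cosφ = √(L² − r² sin²θ) = 0.20561 m.
|ω_rod| = r ω |cosθ| / √(L² − r² sin²θ) = 0.0487·138.7·0.13572/0.20561 = 4.4575 rad/s.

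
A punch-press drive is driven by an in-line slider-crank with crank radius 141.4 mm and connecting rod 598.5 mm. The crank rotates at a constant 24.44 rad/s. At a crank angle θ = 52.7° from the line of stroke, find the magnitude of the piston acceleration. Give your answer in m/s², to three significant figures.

ω = 24.44 rad/s
x(θ) = r cosθ + √(L² − r² sin²θ); with ω constant, a = ω²·d²x/dθ².
d²x/dθ² = −r cosθ − r²(cos2θ)/√u − r⁴ sin²2θ/(4u^{3/2}),  u = L² − r² sin²θ = 0.345551 m².
Substituting r = 0.1414 m, L = 0.5985 m, θ = 52.7°: d²x/dθ² = -0.077112 m.
a = ω²·d²x/dθ² = (24.44)²·(-0.077112) = -46.06 m/s²;  |a| = 46.06 m/s².

46.1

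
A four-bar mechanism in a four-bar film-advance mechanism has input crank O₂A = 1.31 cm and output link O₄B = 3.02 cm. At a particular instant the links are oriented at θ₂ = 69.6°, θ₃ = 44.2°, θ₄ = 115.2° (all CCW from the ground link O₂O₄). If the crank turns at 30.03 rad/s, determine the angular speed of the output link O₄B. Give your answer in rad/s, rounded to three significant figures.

5.91

ω₂ = 30.03 rad/s
Differentiating the loop-closure r₂e^{iθ₂}+r₃e^{iθ₃}=r₁+r₄e^{iθ₄} gives r₂ω₂e^{iθ₂}+r₃ω₃e^{iθ₃}=r₄ω₄e^{iθ₄}.
Eliminating the other unknown: ω₄ = r₂ω₂ sin(θ₂−θ₃) / [r₄ sin(θ₄−θ₃)].
Numerator sine = +0.42894; denominator sine = +0.94552.
Result = 0.0131·30.03·(+0.42894) / (0.0302·(+0.94552)) = +5.9094 rad/s; magnitude 5.9094 rad/s.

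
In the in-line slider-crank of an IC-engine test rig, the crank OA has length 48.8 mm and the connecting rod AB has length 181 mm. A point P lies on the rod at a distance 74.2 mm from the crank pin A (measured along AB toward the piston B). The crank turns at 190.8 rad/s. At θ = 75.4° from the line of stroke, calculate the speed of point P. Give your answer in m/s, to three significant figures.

9.37

ω = 190.8 rad/s.  Crank-pin speed |V_A| = rω = 9.311 m/s, perpendicular to OA.
Rod angle: sinφ = −(r/L) sinθ ⇒ φ = -15.124°; ω_rod = −rω cosθ/√(L²−r²sin²θ) = -13.432 rad/s.
V_P = V_A + ω_rod × AP, with AP = 0.0742 m along the rod.
Components: V_Px = −rω sinθ − a·ω_rod·sinφ = -9.2704 m/s;  V_Py = rω cosθ + a·ω_rod·cosφ = +1.3849 m/s.
|V_P| = √(V_Px² + V_Py²) = 9.3733 m/s.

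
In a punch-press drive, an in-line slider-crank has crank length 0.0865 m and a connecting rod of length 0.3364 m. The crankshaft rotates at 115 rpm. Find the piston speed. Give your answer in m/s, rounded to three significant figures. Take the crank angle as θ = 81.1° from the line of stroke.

ω = 2π·115/60 = 12.04 rad/s
For an in-line slider-crank, x = r cosθ + √(L² − r² sin²θ), so v = −rω sinθ·[1 + r cosθ/√(L² − r² sin²θ)].
With r = 0.0865 m, L = 0.3364 m, θ = 81.1°: √(L² − r² sin²θ) = 0.32536 m.
v = −0.0865·12.04·0.98796·[1 + 0.0865·0.15471/0.32536] = -1.0715 m/s.
|v| = 1.0715 m/s.

1.07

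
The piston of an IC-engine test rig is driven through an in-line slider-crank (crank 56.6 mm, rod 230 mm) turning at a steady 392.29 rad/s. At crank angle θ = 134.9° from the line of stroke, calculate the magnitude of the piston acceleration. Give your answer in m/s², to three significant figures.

6120

ω = 392.3 rad/s
x(θ) = r cosθ + √(L² − r² sin²θ); with ω constant, a = ω²·d²x/dθ².
d²x/dθ² = −r cosθ − r²(cos2θ)/√u − r⁴ sin²2θ/(4u^{3/2}),  u = L² − r² sin²θ = 0.0512926 m².
Substituting r = 0.0566 m, L = 0.23 m, θ = 134.9°: d²x/dθ² = +0.039781 m.
a = ω²·d²x/dθ² = (392.3)²·(+0.039781) = +6121.9 m/s²;  |a| = 6121.9 m/s².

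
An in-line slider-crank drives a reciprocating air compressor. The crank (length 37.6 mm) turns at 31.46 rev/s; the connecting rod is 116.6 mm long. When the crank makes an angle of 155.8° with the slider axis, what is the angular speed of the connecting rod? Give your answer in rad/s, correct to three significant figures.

ω = 197.7 rad/s (converted from 31.46 rev/s).
The rod makes angle φ with the slider axis where L sinφ = r sinθ; differentiating, L cosφ·φ̇ = r ω cosθ.
L cosφ = √(L² − r² sin²θ) = 0.11558 m.
|ω_rod| = r ω |cosθ| / √(L² − r² sin²θ) = 0.0376·197.7·0.91212/0.11558 = 58.655 rad/s.

58.7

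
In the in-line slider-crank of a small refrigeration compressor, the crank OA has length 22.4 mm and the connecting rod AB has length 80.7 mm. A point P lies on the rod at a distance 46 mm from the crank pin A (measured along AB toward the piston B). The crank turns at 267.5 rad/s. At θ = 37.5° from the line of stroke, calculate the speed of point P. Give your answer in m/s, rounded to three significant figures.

ω = 267.5 rad/s.  Crank-pin speed |V_A| = rω = 5.992 m/s, perpendicular to OA.
Rod angle: sinφ = −(r/L) sinθ ⇒ φ = -9.728°; ω_rod = −rω cosθ/√(L²−r²sin²θ) = -59.766 rad/s.
V_P = V_A + ω_rod × AP, with AP = 0.046 m along the rod.
Components: V_Px = −rω sinθ − a·ω_rod·sinφ = -4.1123 m/s;  V_Py = rω cosθ + a·ω_rod·cosφ = +2.0441 m/s.
|V_P| = √(V_Px² + V_Py²) = 4.5923 m/s.

4.59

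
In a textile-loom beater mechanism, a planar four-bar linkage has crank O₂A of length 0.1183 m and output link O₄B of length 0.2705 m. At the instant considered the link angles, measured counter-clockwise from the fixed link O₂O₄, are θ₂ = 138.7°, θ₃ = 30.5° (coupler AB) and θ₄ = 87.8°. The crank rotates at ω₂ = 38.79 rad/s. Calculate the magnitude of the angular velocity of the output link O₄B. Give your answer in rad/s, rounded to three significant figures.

ω₂ = 38.79 rad/s
Differentiating the loop-closure r₂e^{iθ₂}+r₃e^{iθ₃}=r₁+r₄e^{iθ₄} gives r₂ω₂e^{iθ₂}+r₃ω₃e^{iθ₃}=r₄ω₄e^{iθ₄}.
Eliminating the other unknown: ω₄ = r₂ω₂ sin(θ₂−θ₃) / [r₄ sin(θ₄−θ₃)].
Numerator sine = +0.94997; denominator sine = +0.84151.
Result = 0.1183·38.79·(+0.94997) / (0.2705·(+0.84151)) = +19.151 rad/s; magnitude 19.151 rad/s.

19.2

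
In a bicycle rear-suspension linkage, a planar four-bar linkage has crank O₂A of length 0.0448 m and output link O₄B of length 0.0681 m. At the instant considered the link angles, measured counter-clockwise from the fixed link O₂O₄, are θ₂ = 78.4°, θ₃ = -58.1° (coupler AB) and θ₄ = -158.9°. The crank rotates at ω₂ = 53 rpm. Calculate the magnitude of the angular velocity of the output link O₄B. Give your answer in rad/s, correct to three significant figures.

2.56

ω₂ = 5.55 rad/s (from 53 rpm).
Differentiating the loop-closure r₂e^{iθ₂}+r₃e^{iθ₃}=r₁+r₄e^{iθ₄} gives r₂ω₂e^{iθ₂}+r₃ω₃e^{iθ₃}=r₄ω₄e^{iθ₄}.
Eliminating the other unknown: ω₄ = r₂ω₂ sin(θ₂−θ₃) / [r₄ sin(θ₄−θ₃)].
Numerator sine = +0.68835; denominator sine = -0.98229.
Result = 0.0448·5.55·(+0.68835) / (0.0681·(-0.98229)) = -2.5586 rad/s; magnitude 2.5586 rad/s.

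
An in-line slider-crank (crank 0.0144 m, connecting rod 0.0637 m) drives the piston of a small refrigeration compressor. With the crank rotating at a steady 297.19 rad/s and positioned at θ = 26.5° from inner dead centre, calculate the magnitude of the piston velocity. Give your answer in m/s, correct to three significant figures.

2.30

ω = 297.2 rad/s
For an in-line slider-crank, x = r cosθ + √(L² − r² sin²θ), so v = −rω sinθ·[1 + r cosθ/√(L² − r² sin²θ)].
With r = 0.0144 m, L = 0.0637 m, θ = 26.5°: √(L² − r² sin²θ) = 0.063375 m.
v = −0.0144·297.2·0.44620·[1 + 0.0144·0.89493/0.063375] = -2.2978 m/s.
|v| = 2.2978 m/s.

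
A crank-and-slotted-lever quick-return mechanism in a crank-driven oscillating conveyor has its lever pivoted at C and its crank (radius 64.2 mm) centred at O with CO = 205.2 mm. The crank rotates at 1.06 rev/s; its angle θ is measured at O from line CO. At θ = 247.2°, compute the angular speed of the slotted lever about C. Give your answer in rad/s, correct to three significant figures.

0.182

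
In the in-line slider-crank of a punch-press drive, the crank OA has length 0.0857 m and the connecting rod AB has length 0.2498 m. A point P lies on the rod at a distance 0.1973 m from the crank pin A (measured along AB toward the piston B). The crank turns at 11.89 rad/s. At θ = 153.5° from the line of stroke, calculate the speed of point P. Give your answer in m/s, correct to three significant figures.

ω = 11.89 rad/s.  Crank-pin speed |V_A| = rω = 1.019 m/s, perpendicular to OA.
Rod angle: sinφ = −(r/L) sinθ ⇒ φ = -8.805°; ω_rod = −rω cosθ/√(L²−r²sin²θ) = +3.6941 rad/s.
V_P = V_A + ω_rod × AP, with AP = 0.1973 m along the rod.
Components: V_Px = −rω sinθ − a·ω_rod·sinφ = -0.34309 m/s;  V_Py = rω cosθ + a·ω_rod·cosφ = -0.19166 m/s.
|V_P| = √(V_Px² + V_Py²) = 0.39299 m/s.

0.393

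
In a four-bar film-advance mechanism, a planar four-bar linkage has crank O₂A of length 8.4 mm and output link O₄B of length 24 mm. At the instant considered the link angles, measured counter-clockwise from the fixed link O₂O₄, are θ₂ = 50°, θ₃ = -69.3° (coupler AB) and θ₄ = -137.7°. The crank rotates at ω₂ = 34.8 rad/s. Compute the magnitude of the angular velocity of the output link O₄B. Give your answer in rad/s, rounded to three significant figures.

ω₂ = 34.8 rad/s
Differentiating the loop-closure r₂e^{iθ₂}+r₃e^{iθ₃}=r₁+r₄e^{iθ₄} gives r₂ω₂e^{iθ₂}+r₃ω₃e^{iθ₃}=r₄ω₄e^{iθ₄}.
Eliminating the other unknown: ω₄ = r₂ω₂ sin(θ₂−θ₃) / [r₄ sin(θ₄−θ₃)].
Numerator sine = +0.87207; denominator sine = -0.92978.
Result = 0.0084·34.8·(+0.87207) / (0.024·(-0.92978)) = -11.424 rad/s; magnitude 11.424 rad/s.

11.4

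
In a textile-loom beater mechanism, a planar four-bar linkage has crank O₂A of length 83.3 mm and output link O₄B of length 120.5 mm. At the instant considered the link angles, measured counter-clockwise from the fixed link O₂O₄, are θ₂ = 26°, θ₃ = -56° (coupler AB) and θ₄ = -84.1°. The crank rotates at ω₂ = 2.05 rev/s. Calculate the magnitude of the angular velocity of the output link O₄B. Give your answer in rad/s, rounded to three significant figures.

18.7

ω₂ = 12.88 rad/s (from 2.05 rev/s).
Differentiating the loop-closure r₂e^{iθ₂}+r₃e^{iθ₃}=r₁+r₄e^{iθ₄} gives r₂ω₂e^{iθ₂}+r₃ω₃e^{iθ₃}=r₄ω₄e^{iθ₄}.
Eliminating the other unknown: ω₄ = r₂ω₂ sin(θ₂−θ₃) / [r₄ sin(θ₄−θ₃)].
Numerator sine = +0.99027; denominator sine = -0.47101.
Result = 0.0833·12.88·(+0.99027) / (0.1205·(-0.47101)) = -18.72 rad/s; magnitude 18.72 rad/s.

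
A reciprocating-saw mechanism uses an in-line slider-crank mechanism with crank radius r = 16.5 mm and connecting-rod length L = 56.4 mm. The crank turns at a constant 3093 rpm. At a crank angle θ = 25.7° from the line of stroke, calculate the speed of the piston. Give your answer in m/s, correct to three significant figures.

2.93

ω = 2π·3093/60 = 323.9 rad/s
For an in-line slider-crank, x = r cosθ + √(L² − r² sin²θ), so v = −rω sinθ·[1 + r cosθ/√(L² − r² sin²θ)].
With r = 0.0165 m, L = 0.0564 m, θ = 25.7°: √(L² − r² sin²θ) = 0.055944 m.
v = −0.0165·323.9·0.43366·[1 + 0.0165·0.90108/0.055944] = -2.9335 m/s.
|v| = 2.9335 m/s.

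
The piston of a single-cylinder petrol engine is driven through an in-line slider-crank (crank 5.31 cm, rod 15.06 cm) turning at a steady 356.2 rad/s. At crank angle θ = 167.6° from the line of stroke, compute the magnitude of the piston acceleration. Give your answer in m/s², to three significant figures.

ω = 356.2 rad/s
x(θ) = r cosθ + √(L² − r² sin²θ); with ω constant, a = ω²·d²x/dθ².
d²x/dθ² = −r cosθ − r²(cos2θ)/√u − r⁴ sin²2θ/(4u^{3/2}),  u = L² − r² sin²θ = 0.0225503 m².
Substituting r = 0.0531 m, L = 0.1506 m, θ = 167.6°: d²x/dθ² = +0.034713 m.
a = ω²·d²x/dθ² = (356.2)²·(+0.034713) = +4404.4 m/s²;  |a| = 4404.4 m/s².

4400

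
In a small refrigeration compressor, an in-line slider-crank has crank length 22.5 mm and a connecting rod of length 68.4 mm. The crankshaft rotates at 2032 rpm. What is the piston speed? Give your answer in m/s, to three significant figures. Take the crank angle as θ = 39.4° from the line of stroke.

ω = 2π·2032/60 = 212.8 rad/s
For an in-line slider-crank, x = r cosθ + √(L² − r² sin²θ), so v = −rω sinθ·[1 + r cosθ/√(L² − r² sin²θ)].
With r = 0.0225 m, L = 0.0684 m, θ = 39.4°: √(L² − r² sin²θ) = 0.066892 m.
v = −0.0225·212.8·0.63473·[1 + 0.0225·0.77273/0.066892] = -3.8288 m/s.
|v| = 3.8288 m/s.

3.83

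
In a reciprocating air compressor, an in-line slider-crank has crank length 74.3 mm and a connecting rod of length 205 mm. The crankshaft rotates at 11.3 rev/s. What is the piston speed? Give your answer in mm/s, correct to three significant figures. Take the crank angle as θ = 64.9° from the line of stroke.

ω = 2π·11.3 = 71 rad/s
For an in-line slider-crank, x = r cosθ + √(L² − r² sin²θ), so v = −rω sinθ·[1 + r cosθ/√(L² − r² sin²θ)].
With r = 0.0743 m, L = 0.205 m, θ = 64.9°: √(L² − r² sin²θ) = 0.19364 m.
v = −0.0743·71·0.90557·[1 + 0.0743·0.42420/0.19364] = -5.5547 m/s.
|v| = 5.5547 m/s = 5554.7 mm/s.

5550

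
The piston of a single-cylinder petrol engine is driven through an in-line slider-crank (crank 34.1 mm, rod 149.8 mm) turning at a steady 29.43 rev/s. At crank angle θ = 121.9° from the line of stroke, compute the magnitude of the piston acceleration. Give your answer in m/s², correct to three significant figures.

733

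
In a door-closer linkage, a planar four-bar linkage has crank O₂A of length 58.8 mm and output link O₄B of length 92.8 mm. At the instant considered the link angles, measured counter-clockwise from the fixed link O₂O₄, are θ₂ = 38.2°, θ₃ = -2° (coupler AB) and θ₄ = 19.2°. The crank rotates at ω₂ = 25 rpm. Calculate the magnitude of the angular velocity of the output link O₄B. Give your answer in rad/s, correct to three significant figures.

ω₂ = 2.618 rad/s (from 25 rpm).
Differentiating the loop-closure r₂e^{iθ₂}+r₃e^{iθ₃}=r₁+r₄e^{iθ₄} gives r₂ω₂e^{iθ₂}+r₃ω₃e^{iθ₃}=r₄ω₄e^{iθ₄}.
Eliminating the other unknown: ω₄ = r₂ω₂ sin(θ₂−θ₃) / [r₄ sin(θ₄−θ₃)].
Numerator sine = +0.64546; denominator sine = +0.36162.
Result = 0.0588·2.618·(+0.64546) / (0.0928·(+0.36162)) = +2.9608 rad/s; magnitude 2.9608 rad/s.

2.96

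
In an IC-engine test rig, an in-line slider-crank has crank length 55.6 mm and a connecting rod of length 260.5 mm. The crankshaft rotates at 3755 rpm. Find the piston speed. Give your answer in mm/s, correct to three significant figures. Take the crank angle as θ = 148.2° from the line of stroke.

ω = 2π·3755/60 = 393.2 rad/s
For an in-line slider-crank, x = r cosθ + √(L² − r² sin²θ), so v = −rω sinθ·[1 + r cosθ/√(L² − r² sin²θ)].
With r = 0.0556 m, L = 0.2605 m, θ = 148.2°: √(L² − r² sin²θ) = 0.25885 m.
v = −0.0556·393.2·0.52696·[1 + 0.0556·-0.84989/0.25885] = -9.4177 m/s.
|v| = 9.4177 m/s = 9417.7 mm/s.

9420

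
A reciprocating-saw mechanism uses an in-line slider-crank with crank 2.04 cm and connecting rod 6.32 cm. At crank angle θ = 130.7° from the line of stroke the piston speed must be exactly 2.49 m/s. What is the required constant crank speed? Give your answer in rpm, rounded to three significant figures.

1960

For an in-line slider-crank, |v_piston| = rω|sinθ|·[1 + r cosθ/√(L² − r² sin²θ)].
With r = 0.0204 m, L = 0.0632 m, θ = 130.7°: the bracketed kinematic factor |dx/dθ| = 0.012108 m.
ω = v/|dx/dθ| = 2.49/0.012108 = 205.64 rad/s.
N = 60ω/(2π) = 1963.7 rpm.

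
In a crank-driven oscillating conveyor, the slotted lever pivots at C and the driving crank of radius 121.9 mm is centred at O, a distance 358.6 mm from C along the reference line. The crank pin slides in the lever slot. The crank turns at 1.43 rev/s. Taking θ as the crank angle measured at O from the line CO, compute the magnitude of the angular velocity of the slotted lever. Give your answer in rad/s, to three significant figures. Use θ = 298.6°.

1.74

ω = 8.985 rad/s (from 1.43 rev/s).
Crank pin A relative to C: A = (d + r cosθ, r sinθ); lever angle φ = atan2(r sinθ, d + r cosθ).
Differentiating tanφ: φ̇ = rω(d cosθ + r)/(d² + r² + 2dr cosθ).
d² + r² + 2dr cosθ = |CA|² = 0.185304 m²;  d cosθ + r = +0.29356 m.
|ω_lever| = |0.1219·8.985·+0.29356| / 0.185304 = 1.7351 rad/s.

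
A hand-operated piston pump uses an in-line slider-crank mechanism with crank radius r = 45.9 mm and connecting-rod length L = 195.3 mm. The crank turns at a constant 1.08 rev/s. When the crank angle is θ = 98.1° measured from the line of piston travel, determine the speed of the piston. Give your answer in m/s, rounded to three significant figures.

0.298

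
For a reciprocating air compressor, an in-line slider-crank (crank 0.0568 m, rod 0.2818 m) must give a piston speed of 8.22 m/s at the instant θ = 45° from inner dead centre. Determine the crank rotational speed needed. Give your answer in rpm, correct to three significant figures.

1710

For an in-line slider-crank, |v_piston| = rω|sinθ|·[1 + r cosθ/√(L² − r² sin²θ)].
With r = 0.0568 m, L = 0.2818 m, θ = 45°: the bracketed kinematic factor |dx/dθ| = 0.045947 m.
ω = v/|dx/dθ| = 8.22/0.045947 = 178.9 rad/s.
N = 60ω/(2π) = 1708.4 rpm.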